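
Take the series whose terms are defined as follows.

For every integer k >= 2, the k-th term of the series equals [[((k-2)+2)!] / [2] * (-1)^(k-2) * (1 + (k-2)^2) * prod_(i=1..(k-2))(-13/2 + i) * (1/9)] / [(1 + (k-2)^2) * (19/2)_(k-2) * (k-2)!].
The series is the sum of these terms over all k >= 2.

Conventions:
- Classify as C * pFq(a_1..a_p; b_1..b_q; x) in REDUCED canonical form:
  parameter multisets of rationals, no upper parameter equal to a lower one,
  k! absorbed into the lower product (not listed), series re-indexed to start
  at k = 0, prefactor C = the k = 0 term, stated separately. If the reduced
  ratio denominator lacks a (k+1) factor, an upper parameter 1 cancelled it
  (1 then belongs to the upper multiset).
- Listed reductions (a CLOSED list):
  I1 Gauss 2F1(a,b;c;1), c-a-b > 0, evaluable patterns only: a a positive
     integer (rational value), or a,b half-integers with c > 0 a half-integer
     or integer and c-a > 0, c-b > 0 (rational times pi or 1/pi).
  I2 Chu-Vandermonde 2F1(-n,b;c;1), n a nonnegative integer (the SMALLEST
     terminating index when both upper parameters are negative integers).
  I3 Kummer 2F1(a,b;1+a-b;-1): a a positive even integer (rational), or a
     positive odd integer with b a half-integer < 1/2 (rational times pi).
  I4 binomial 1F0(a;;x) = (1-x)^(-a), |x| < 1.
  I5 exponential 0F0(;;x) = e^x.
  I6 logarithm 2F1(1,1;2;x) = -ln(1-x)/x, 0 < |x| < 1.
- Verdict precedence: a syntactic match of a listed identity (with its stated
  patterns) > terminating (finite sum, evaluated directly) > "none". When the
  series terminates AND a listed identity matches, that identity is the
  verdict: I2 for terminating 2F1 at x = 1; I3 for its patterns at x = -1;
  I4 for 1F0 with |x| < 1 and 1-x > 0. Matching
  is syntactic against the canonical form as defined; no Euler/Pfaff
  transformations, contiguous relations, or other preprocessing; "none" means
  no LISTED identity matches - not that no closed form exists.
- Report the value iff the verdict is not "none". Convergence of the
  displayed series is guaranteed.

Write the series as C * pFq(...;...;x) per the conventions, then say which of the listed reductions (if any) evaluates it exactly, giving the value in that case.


First insight: from the first term 1/9: the factorial ratio (C = 1/9) (k+a-1)!/(a-1)! is a rising factorial (a)_k.
Ratio: r(k) = (-1) * (k-11/2) (k+3) / [(k+19/2) (k+1)] - rational; roots negated = parameters, x = (-1), C = 1/9.

This is 1/9 * 2F1(-11/2, 3; 19/2; -1) in reduced canonical form. Verdict (x = -1): Kummer (I3) applies (x = -1; c = 19/2 equals 1+a-b for upper {-11/2, 3}: listed pattern). Its exact value is (12155/65536) * pi.


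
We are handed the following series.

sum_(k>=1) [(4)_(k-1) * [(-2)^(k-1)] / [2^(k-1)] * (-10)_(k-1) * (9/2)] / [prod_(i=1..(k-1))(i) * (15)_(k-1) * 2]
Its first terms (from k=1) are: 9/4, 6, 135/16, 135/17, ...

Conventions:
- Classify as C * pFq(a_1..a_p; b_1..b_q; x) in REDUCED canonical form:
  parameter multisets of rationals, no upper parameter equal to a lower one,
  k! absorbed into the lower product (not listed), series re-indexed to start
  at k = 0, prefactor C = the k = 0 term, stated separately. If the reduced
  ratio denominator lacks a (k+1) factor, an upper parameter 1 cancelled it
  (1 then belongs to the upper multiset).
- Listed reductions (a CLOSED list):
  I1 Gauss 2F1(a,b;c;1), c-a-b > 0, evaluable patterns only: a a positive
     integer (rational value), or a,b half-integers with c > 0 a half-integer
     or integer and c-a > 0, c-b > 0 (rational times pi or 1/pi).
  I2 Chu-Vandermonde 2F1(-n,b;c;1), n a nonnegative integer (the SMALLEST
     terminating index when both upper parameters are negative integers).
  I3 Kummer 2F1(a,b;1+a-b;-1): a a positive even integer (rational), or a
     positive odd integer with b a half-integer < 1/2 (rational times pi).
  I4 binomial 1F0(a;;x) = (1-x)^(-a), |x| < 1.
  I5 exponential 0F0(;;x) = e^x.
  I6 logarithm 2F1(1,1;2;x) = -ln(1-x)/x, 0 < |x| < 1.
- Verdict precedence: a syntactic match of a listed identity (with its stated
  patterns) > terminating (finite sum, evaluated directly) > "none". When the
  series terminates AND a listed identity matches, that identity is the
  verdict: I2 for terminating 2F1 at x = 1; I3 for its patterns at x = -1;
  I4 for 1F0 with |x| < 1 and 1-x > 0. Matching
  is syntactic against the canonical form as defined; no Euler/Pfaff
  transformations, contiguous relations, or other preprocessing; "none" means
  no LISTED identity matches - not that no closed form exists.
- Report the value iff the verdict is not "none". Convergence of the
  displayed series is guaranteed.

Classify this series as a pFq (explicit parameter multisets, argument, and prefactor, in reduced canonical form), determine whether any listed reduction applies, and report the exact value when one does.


x = -1 here; the reduced form reads 2F1, upper {-10, 4}, lower {15}, C = 9/4. Verdict (x = -1): the Kummer evaluation I3 applies (x = -1; c = 15 equals 1+a-b for upper {-10, 4}: listed pattern). Its exact value is 273/8.

First insight: x = (-1) and the constant factors (C = 9/4) combine into one prefactor.
Term ratio: r(k) = (-1) * (k-10) (k+4) / [(k+15) (k+1)] - rational in k, leading ratio (-1); with t_0 = 9/4, classification follows.


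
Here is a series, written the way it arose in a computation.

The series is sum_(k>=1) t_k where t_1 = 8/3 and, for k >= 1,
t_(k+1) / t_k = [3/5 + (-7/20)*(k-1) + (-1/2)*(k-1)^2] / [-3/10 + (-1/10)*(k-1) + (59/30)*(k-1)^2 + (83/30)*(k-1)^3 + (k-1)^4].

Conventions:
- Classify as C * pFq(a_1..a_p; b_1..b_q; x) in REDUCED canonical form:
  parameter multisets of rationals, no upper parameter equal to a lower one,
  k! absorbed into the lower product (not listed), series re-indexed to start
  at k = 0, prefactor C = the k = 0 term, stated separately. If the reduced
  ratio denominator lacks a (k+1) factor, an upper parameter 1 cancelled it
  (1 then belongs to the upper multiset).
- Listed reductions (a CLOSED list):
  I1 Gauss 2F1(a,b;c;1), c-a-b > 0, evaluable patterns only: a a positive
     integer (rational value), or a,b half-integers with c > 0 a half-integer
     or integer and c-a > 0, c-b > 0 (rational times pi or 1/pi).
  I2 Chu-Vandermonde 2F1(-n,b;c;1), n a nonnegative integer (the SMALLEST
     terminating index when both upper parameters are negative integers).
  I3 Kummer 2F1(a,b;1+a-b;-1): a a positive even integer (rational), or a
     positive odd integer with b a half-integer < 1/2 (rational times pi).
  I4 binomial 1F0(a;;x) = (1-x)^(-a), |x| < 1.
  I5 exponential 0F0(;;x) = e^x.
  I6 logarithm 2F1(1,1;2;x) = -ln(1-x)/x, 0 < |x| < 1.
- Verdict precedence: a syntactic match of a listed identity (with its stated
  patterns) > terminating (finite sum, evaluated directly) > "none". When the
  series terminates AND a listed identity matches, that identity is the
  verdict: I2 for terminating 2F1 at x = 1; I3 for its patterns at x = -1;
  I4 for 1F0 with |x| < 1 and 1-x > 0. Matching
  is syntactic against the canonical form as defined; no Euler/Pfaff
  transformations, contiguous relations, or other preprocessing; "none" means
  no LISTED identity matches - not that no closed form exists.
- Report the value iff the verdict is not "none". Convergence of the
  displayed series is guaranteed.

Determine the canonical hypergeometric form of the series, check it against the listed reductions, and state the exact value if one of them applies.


The series (x = -1/2) is 1F2: upper {-4/5}, lower {-1/3, 3/5}, prefactor 8/3. Verdict: none - at argument -1/2 the multisets {-4/5} ; {-1/3, 3/5} match no listed identity.

First insight: x = (-1/2) and the expanded ratio factors over Q; C = 8/3, x = -1/2, roots give parameters.
Consecutive-term ratio: r(k) = (-1/2) * (k-4/5) / [(k-1/3) (k+3/5) (k+1)] - rational in k. x = (-1/2); t_0 = 8/3; negate the roots.


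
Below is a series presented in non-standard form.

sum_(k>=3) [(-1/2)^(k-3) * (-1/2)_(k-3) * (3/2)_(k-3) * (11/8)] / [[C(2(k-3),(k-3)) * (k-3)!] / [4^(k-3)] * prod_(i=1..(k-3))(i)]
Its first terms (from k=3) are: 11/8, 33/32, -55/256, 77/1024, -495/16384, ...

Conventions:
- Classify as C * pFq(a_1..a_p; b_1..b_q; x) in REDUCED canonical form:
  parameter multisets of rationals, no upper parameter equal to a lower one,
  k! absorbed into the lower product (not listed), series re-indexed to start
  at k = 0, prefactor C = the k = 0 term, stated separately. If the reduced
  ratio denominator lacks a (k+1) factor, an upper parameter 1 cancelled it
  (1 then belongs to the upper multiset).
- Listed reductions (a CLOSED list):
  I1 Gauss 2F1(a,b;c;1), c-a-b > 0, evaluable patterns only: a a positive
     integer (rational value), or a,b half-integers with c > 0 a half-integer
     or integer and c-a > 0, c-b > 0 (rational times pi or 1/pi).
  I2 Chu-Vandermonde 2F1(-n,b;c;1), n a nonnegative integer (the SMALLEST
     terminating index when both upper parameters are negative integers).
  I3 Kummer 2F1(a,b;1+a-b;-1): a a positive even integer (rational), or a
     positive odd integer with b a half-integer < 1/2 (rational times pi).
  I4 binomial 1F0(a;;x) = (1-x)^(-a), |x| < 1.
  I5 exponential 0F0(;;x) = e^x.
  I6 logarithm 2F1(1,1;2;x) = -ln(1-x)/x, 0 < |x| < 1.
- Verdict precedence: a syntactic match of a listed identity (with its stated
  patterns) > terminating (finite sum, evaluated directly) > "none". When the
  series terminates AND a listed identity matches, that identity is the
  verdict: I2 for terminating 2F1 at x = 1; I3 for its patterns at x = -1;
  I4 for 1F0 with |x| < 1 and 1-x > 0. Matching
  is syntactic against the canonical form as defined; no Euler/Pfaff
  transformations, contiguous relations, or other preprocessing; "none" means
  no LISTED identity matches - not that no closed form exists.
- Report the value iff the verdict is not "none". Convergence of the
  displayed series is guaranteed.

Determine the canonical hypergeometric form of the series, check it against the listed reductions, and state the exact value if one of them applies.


Canonical form: C = 11/8 times 2F1 with upper {-1/2, 3/2}, lower {1/2}, x = -1/2. Verdict: none - at argument -1/2 the multisets {-1/2, 3/2} ; {1/2} match no listed identity.

First insight: t_0 being 11/8, the product of the first k integers (C = 11/8) is k!.
Consecutive-term ratio: r(k) = (-1/2) * (k-1/2) (k+3/2) / [(k+1/2) (k+1)] ; factor over Q: parameters, x = (-1/2), and C = 11/8.


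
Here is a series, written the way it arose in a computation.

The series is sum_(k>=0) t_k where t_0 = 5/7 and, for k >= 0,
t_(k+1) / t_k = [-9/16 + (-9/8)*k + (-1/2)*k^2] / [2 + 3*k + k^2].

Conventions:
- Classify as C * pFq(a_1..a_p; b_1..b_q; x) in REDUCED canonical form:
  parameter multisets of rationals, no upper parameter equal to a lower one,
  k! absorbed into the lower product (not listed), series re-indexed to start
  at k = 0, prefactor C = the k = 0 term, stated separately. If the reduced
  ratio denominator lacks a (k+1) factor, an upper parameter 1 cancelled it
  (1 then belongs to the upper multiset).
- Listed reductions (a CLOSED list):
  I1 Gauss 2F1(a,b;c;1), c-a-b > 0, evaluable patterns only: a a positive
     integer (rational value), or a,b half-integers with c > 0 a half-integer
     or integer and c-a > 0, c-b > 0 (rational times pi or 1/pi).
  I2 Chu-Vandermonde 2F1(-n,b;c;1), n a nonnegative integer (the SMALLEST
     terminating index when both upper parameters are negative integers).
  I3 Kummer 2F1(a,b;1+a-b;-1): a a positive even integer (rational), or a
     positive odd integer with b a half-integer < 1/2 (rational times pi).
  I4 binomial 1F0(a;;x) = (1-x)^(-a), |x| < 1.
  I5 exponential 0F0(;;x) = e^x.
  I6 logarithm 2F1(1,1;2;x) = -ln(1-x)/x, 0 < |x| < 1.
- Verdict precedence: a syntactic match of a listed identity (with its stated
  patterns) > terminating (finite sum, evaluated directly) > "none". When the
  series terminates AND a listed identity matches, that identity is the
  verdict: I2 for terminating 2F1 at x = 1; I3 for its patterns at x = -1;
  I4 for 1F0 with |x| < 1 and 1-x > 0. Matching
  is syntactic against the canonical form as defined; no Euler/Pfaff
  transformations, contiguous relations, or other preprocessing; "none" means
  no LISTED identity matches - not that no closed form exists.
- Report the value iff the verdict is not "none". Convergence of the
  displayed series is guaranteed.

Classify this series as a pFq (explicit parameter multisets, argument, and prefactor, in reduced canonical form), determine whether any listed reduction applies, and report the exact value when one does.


Key step: t_0 being 5/7, the expanded ratio factors over Q; C = 5/7, roots give parameters.
Term ratio: r(k) = (-1/2) * (k+3/4) (k+3/2) / [(k+2) (k+1)] - rational in k, leading ratio (-1/2); with t_0 = 5/7, classification follows.

Prefactor 5/7, argument -1/2: 2F1 with upper {3/4, 3/2} over lower {2}. Verdict: none - at argument -1/2 the multisets {3/4, 3/2} ; {2} match no listed identity.


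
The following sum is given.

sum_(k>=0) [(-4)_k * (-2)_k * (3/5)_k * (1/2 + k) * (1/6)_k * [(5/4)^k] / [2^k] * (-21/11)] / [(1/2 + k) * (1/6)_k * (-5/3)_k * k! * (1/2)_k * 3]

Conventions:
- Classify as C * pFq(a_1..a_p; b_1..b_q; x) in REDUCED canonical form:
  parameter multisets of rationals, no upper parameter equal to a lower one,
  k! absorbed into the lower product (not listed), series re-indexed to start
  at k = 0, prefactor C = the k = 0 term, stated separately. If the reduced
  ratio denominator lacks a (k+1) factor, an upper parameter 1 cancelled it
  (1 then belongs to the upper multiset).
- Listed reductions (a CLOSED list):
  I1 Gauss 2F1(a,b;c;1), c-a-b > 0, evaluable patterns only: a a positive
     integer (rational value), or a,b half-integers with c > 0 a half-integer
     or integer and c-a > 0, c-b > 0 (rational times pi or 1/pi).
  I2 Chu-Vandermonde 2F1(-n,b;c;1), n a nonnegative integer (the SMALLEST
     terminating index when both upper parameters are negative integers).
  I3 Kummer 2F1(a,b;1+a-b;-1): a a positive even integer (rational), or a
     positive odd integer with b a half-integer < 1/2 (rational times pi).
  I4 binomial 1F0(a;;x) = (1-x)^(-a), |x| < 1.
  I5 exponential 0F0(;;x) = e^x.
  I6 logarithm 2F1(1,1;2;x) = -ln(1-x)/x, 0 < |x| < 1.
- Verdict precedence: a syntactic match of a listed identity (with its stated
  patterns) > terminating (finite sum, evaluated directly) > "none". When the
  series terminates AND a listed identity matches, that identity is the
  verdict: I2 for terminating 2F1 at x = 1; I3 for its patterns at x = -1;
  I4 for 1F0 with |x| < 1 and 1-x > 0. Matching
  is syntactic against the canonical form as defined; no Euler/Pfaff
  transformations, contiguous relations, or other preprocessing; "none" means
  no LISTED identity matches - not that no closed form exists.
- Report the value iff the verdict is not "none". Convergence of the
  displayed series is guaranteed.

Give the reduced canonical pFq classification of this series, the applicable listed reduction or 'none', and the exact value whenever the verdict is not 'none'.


Reduced: x = 5/8, 3F2, upper = {-4, -2, 3/5}, lower = {-5/3, 1/2}, C = -7/11. Verdict: terminating (-2 upstairs). 3 nonzero terms in all; added directly. Exact value: -98/55.

Structural cue: t_0 being -7/11, k + 1/2 divides numerator and denominator alike; prefactor -7/11 after cancelling.
Term ratio: r(k) = (5/8) * (k-4) (k-2) (k+3/5) / [(k-5/3) (k+1/2) (k+1)] ; factor over Q: parameters, x = (5/8), and C = -7/11.


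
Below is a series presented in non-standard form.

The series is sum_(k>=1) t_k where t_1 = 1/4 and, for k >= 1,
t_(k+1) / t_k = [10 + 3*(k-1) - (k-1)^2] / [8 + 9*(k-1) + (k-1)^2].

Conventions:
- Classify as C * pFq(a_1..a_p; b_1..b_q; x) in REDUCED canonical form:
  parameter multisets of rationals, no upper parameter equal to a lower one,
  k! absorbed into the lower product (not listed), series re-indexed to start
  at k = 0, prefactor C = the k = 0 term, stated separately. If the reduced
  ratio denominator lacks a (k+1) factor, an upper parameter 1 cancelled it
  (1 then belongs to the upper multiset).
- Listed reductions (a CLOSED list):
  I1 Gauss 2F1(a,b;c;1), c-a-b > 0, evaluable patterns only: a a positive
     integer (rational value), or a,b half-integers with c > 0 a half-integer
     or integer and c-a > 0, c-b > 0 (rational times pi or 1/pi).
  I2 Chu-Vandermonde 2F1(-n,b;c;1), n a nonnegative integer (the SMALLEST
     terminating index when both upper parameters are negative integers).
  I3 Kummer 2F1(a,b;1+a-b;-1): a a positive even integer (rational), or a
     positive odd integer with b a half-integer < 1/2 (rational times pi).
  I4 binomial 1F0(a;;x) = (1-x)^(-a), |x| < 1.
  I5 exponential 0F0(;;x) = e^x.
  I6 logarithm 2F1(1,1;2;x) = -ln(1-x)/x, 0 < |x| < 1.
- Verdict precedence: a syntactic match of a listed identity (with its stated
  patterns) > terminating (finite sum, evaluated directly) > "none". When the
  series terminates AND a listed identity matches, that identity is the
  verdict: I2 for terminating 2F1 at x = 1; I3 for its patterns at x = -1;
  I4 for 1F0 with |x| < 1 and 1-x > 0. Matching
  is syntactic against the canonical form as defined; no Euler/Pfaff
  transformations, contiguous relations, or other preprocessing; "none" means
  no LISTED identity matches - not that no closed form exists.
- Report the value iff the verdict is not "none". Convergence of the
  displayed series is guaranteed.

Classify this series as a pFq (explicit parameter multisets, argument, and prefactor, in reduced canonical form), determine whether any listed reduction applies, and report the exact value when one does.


The tell: t_0 = 1/4 here, and roots of the ratio polynomials (prefactor 1/4) are the negated parameters.
Consecutive-term ratio: r(k) = (-1) * (k-5) (k+2) / [(k+8) (k+1)] - poly over poly, x = (-1) from leading terms; C = 1/4 at k = 0.

With C = 1/4: the canonical form is 2F1(-5, 2; 8; -1). Verdict: Kummer's theorem (I3) applies (x = -1; c = 8 equals 1+a-b for upper {-5, 2}: listed pattern). Value: 7/8.


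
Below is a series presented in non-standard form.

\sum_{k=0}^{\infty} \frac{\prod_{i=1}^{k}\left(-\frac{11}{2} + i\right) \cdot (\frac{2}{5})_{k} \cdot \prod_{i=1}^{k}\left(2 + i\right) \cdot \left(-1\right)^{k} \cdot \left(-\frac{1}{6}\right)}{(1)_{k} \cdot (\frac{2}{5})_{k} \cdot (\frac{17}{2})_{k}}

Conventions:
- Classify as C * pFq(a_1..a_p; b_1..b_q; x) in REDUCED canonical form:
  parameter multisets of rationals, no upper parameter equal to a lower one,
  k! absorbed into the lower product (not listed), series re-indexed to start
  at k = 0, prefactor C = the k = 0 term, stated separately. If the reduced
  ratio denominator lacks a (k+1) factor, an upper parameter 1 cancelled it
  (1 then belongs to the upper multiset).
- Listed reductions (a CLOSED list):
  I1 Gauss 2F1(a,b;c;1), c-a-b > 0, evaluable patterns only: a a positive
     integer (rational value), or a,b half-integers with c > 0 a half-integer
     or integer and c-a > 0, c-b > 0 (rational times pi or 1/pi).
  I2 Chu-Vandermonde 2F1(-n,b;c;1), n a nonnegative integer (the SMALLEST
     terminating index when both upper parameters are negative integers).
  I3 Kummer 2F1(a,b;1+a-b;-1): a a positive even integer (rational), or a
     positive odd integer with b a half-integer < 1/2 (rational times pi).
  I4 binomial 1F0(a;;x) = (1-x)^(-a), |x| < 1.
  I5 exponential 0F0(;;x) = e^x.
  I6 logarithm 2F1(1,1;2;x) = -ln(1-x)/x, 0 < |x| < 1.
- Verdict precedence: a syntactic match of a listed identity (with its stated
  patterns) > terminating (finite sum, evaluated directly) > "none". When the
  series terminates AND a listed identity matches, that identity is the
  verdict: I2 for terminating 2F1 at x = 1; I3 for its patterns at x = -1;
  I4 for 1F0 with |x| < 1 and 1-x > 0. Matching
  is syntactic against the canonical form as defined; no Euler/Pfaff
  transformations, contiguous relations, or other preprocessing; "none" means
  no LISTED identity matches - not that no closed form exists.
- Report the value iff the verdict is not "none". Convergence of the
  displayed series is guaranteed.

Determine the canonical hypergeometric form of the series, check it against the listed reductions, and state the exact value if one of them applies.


The tell: from the first term -\frac{1}{6}: the running product (C = -1/6, x = -1) telescopes to a rising factorial.
Ratio: r(k) = -1 * (k-\frac{9}{2}) (k+3) / [(k+\frac{17}{2}) (k+1)] - rational in k. x = -1; t_0 = -\frac{1}{6}; negate the roots.

Reduced: x = -1, 2F1, upper = {-\frac{9}{2}, 3}, lower = {\frac{17}{2}}, C = -\frac{1}{6}. Verdict: Kummer's theorem (I3) matches (x = -1; c = \frac{17}{2} equals 1+a-b for upper {-\frac{9}{2}, 3}: listed pattern). Hence: \left(-\frac{15015}{65536}\right) \cdot \pi.


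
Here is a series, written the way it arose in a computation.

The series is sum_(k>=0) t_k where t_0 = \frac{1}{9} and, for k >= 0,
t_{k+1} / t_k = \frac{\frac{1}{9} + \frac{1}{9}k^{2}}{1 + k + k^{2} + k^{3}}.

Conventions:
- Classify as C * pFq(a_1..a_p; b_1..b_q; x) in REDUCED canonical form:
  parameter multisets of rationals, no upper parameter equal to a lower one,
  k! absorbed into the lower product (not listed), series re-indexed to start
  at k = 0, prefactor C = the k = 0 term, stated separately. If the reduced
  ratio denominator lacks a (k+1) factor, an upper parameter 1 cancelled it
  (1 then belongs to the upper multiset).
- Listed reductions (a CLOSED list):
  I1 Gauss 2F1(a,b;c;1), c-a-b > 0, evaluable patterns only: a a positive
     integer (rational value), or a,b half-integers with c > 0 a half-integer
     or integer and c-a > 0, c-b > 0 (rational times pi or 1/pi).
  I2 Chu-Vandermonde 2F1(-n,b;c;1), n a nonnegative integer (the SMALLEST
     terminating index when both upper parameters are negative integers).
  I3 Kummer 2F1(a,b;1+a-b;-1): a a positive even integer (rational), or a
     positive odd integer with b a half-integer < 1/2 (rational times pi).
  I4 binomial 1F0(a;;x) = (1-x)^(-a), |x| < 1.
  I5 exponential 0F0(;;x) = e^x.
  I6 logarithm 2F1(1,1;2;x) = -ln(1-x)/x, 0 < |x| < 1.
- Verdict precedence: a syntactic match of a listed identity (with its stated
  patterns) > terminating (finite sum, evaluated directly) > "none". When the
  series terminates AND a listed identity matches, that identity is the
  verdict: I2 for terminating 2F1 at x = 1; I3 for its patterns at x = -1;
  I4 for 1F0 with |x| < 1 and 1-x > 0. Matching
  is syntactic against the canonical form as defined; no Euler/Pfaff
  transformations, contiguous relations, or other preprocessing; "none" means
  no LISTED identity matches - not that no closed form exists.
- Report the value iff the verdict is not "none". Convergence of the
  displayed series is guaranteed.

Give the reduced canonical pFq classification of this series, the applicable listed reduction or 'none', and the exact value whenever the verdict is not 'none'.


Key step: t_0 = \frac{1}{9} here, and the ratio is unreduced: k^2 + 1 divides both sides (C = 1/9).
Consecutive-term ratio: r(k) = \frac{1}{9} * 1 / [(k+1)] - rational; roots negated = parameters, x = \frac{1}{9}, C = \frac{1}{9}.

x = \frac{1}{9} here; the reduced form reads 0F0, upper {-}, lower {-}, C = \frac{1}{9}. Verdict: the exponential series (I5) fires (the 0F0 exponential series at x = \frac{1}{9}). Sum: \frac{1}{9} \cdot e^{\frac{1}{9}}.


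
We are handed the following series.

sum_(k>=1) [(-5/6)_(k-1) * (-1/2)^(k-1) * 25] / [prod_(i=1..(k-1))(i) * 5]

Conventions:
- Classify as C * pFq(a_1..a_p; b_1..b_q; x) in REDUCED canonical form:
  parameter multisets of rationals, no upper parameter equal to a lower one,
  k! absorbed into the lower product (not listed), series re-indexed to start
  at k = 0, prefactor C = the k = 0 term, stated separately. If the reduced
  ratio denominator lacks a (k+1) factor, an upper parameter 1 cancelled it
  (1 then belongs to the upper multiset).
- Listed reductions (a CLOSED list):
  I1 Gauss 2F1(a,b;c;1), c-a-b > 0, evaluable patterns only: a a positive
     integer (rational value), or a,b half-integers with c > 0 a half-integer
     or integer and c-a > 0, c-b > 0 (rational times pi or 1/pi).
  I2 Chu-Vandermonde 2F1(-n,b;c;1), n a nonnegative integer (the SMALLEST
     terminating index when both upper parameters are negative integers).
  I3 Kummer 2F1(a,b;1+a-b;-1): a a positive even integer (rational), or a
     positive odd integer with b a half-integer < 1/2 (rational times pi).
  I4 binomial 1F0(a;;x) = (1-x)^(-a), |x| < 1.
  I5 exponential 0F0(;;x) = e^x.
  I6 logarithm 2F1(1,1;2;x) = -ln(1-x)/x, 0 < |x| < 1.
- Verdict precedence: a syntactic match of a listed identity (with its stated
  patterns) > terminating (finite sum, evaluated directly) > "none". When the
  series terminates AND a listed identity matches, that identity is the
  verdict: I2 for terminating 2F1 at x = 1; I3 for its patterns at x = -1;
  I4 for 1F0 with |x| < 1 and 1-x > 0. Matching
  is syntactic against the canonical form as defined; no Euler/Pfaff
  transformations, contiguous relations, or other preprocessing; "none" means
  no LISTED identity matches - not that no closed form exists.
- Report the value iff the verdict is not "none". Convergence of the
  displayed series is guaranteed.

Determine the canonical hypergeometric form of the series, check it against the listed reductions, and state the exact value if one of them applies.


Classification (C = 5): 1F0 with upper {-5/6}, lower {-}, argument x = -1/2. Verdict: the I4 binomial reduction fires (the 1F0 binomial series: exponent 5/6, x = -1/2). Sum: 5 * (3/2)^(5/6).

Structural cue: from the first term 5: the constant factors (C = 5) combine into one prefactor.
Ratio: r(k) = (-1/2) * (k-5/6) / [(k+1)] - rational in k. x = (-1/2); t_0 = 5; negate the roots.


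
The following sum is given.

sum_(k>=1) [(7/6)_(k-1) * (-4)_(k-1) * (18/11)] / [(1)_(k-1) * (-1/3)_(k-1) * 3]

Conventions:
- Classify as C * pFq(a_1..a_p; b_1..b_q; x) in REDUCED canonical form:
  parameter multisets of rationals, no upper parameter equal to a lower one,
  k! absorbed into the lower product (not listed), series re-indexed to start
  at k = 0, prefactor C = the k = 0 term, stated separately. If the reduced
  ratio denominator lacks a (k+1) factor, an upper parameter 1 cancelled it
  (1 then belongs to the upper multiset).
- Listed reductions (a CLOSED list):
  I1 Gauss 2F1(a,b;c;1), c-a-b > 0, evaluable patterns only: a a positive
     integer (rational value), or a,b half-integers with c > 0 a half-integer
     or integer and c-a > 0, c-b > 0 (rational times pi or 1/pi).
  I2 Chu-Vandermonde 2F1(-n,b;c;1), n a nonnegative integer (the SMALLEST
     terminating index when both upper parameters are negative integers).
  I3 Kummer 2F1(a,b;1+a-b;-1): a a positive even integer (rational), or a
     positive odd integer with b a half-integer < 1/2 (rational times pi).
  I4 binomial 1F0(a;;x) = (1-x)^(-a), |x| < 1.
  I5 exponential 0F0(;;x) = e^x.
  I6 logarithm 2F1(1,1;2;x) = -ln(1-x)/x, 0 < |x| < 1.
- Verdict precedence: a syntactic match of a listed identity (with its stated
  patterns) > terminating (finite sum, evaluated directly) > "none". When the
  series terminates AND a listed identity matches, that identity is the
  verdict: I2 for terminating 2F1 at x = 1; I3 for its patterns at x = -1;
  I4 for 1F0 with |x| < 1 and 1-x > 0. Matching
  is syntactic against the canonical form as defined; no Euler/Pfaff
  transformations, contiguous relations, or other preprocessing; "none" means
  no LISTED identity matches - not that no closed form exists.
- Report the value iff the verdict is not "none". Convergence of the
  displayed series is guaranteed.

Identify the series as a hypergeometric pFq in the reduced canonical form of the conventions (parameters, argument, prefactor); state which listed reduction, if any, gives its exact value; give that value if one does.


First insight: x = 1 and (1)_k (prefactor 6/11) is k! itself.
Step ratio: r(k) = 1 * (k-4) (k+7/6) / [(k-1/3) (k+1)] ; factor over Q: parameters, x = 1, and C = 6/11.

The series (x = 1) is 2F1: upper {-4, 7/6}, lower {-1/3}, prefactor 6/11. Verdict: the Chu-Vandermonde identity I2 matches (terminating 2F1 at x = 1 with n = 4, b = 7/6, c = -1/3). Value: -2187/7040.


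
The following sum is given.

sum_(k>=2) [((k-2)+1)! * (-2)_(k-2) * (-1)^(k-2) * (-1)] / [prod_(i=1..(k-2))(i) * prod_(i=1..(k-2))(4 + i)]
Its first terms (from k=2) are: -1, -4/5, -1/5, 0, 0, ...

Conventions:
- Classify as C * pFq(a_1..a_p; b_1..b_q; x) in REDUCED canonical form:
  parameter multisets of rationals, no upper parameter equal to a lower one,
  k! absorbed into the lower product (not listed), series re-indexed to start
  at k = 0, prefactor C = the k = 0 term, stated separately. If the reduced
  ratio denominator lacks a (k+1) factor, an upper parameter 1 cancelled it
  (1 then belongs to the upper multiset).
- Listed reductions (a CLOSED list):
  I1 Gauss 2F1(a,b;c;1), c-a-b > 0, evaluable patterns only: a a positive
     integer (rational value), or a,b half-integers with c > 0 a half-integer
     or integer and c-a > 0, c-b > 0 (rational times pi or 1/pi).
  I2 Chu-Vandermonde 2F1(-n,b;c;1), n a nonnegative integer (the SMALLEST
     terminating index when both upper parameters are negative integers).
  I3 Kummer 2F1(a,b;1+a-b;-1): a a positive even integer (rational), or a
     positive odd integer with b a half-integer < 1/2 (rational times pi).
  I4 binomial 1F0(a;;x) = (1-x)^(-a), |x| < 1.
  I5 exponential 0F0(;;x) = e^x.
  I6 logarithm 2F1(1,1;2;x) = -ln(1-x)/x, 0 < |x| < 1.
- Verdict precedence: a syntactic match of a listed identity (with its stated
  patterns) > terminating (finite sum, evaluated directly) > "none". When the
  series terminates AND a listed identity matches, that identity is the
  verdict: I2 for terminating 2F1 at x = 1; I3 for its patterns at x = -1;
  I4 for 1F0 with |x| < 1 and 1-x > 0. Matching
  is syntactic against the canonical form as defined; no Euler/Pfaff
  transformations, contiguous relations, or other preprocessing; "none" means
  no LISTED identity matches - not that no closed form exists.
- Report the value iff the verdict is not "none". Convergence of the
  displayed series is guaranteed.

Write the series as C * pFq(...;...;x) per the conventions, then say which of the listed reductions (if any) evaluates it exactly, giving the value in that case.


This is -1 * 2F1(-2, 2; 5; -1) in reduced canonical form. Verdict: Kummer (I3) matches (x = -1; c = 5 equals 1+a-b for upper {-2, 2}: listed pattern). Hence: -2.

First insight: t_0 = -1 here, and the lower running product (prefactor -1) is a rising factorial.
Adjacent-term ratio: r(k) = (-1) * (k-2) (k+2) / [(k+5) (k+1)] - rational in k, leading ratio (-1); with t_0 = -1, classification follows.


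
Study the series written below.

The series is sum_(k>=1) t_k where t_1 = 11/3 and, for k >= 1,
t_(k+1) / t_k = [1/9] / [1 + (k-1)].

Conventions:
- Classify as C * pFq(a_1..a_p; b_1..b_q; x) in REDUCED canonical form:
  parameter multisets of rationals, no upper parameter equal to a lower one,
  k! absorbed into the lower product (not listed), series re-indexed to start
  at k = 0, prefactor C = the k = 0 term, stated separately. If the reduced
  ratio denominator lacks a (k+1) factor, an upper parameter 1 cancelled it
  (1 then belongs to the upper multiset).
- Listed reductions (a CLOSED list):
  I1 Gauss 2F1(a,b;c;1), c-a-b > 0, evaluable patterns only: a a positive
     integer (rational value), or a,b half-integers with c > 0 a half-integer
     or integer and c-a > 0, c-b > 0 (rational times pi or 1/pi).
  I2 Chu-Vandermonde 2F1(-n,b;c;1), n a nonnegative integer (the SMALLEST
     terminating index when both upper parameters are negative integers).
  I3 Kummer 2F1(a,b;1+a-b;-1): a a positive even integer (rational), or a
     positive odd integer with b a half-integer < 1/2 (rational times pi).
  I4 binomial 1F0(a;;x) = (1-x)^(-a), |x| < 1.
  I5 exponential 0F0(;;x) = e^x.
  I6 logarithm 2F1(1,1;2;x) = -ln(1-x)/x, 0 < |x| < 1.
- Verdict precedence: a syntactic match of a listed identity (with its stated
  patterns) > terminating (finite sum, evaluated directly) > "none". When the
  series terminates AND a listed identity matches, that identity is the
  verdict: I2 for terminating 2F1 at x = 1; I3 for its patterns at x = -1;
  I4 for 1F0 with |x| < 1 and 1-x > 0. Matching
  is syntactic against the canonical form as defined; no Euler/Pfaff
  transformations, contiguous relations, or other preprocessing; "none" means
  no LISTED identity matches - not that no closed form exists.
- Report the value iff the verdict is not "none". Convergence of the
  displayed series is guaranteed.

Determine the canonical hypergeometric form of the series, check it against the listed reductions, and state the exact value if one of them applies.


The series (x = 1/9) is 0F0: upper {-}, lower {-}, prefactor 11/3. Verdict (x = 1/9): exponential (I5) applies (the 0F0 exponential series at x = 1/9). Hence: (11/3) * e^(1/9).

Key step: t_0 being 11/3, roots of the ratio polynomials (C = 11/3, x = 1/9) are the negated parameters.
Term ratio: r(k) = (1/9) * 1 / [(k+1)] - rational in k. x = (1/9); t_0 = 11/3; negate the roots.


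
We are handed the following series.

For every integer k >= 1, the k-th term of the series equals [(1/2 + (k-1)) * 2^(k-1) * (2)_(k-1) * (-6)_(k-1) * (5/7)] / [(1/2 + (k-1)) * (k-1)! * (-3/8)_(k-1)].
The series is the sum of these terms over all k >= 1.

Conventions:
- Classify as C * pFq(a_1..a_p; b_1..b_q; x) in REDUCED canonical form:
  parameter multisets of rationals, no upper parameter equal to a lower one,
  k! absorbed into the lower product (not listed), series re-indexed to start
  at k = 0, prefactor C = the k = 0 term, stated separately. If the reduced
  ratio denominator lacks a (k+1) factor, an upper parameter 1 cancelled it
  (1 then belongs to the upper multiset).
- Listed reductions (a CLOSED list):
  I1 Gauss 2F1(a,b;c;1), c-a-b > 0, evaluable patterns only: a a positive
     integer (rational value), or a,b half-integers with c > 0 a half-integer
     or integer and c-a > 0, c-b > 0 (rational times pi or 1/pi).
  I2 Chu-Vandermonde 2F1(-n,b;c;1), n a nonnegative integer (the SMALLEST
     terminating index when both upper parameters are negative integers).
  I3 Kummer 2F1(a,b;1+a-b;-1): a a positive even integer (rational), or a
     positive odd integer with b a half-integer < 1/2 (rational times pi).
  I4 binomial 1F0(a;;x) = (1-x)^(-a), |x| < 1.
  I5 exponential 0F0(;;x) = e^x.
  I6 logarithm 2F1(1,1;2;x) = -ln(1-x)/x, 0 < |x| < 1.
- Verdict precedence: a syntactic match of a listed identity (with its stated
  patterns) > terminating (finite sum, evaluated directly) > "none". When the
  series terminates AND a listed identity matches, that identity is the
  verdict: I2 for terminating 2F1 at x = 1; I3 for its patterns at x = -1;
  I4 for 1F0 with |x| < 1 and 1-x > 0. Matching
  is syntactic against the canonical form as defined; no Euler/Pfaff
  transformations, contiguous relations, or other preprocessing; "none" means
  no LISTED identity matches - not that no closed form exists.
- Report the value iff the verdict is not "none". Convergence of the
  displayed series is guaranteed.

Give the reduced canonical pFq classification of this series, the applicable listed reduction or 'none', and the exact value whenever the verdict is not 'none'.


Prefactor 5/7, argument 2: 2F1 with upper {-6, 2} over lower {-3/8}. Verdict: terminating at k = 6: the factor (-6)_k kills every later term; summing the 7 survivors is exact. Value: -632312105/683501.

The tell: from the first term 5/7: k + 1/2 divides numerator and denominator alike; C = 5/7 after cancelling.
Term ratio: r(k) = 2 * (k-6) (k+2) / [(k-3/8) (k+1)] - rational in k. x = 2; t_0 = 5/7; negate the roots.


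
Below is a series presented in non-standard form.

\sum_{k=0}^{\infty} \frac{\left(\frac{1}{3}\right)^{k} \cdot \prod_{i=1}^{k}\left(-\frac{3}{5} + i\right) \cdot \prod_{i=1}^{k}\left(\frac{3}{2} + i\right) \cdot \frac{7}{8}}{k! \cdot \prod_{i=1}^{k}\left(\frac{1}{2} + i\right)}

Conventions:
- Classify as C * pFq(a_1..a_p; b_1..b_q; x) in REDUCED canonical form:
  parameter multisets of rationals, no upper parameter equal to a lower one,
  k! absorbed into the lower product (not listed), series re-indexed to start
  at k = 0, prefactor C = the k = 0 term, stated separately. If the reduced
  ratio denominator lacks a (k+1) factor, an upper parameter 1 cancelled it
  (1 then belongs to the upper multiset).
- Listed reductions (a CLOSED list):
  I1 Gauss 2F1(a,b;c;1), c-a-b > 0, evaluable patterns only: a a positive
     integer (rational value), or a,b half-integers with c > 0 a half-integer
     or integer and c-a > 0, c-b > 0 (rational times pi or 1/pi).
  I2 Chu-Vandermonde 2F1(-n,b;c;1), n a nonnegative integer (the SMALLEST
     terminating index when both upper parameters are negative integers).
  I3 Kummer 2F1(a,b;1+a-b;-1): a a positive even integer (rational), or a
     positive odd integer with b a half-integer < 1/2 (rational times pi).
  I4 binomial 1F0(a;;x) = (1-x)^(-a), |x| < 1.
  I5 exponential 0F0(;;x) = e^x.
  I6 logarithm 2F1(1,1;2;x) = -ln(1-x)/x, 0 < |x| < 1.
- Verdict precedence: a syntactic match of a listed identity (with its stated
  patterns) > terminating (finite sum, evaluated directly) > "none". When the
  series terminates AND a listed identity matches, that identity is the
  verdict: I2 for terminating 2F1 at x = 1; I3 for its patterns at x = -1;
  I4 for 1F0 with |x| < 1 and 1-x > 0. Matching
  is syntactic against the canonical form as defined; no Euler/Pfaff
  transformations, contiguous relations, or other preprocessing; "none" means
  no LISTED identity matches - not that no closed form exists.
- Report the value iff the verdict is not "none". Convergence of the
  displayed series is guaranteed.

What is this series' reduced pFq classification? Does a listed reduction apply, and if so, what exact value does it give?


This is \frac{7}{8} * 2F1(\frac{2}{5}, \frac{5}{2}; \frac{3}{2}; \frac{1}{3}) in reduced canonical form. Verdict: none - at argument \frac{1}{3} the multisets {\frac{2}{5}, \frac{5}{2}} ; {\frac{3}{2}} match no listed identity.

Structural cue: t_0 = \frac{7}{8} here, and the running product (prefactor 7/8) telescopes to a rising factorial.
Adjacent-term ratio: r(k) = \frac{1}{3} * (k+\frac{2}{5}) (k+\frac{5}{2}) / [(k+\frac{3}{2}) (k+1)] - poly over poly, x = \frac{1}{3} from leading terms; C = \frac{7}{8} at k = 0.


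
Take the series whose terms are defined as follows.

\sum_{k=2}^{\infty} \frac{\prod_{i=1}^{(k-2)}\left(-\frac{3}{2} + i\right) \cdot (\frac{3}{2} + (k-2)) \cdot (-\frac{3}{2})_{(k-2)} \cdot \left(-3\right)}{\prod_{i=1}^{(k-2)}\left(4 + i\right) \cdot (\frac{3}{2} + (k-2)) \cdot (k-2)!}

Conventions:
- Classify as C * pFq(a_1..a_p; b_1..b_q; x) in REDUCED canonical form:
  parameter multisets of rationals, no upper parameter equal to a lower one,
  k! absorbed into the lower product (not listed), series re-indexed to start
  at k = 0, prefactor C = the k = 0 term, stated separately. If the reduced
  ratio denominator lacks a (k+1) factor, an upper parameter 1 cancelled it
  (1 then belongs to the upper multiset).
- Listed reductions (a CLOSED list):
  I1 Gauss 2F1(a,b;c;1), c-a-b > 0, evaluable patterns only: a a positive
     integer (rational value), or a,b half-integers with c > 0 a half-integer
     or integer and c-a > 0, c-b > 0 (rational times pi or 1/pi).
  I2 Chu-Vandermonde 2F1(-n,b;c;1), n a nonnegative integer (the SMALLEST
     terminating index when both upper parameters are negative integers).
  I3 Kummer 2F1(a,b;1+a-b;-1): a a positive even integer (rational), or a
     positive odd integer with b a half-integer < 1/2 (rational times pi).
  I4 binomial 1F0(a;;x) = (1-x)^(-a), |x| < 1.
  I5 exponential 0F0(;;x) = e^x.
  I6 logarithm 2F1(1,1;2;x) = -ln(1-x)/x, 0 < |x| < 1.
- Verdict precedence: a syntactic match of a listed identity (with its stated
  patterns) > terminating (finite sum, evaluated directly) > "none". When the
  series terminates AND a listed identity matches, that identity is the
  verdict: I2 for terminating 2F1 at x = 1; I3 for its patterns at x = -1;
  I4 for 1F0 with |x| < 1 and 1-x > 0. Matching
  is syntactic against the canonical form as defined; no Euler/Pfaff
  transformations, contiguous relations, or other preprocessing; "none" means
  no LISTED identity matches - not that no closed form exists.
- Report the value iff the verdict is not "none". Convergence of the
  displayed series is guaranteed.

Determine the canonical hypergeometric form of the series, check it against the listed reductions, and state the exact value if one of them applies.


This is -3 * 2F1(-\frac{3}{2}, -\frac{1}{2}; 5; 1) in reduced canonical form. Verdict (x = 1): Gauss's theorem I1 (half-integer case) applies (x = 1; upper {-\frac{3}{2}, -\frac{1}{2}} half-integers, c = 5 in the evaluable pattern). Its exact value is \left(-\frac{262144}{24255}\right) / \pi.

Structural cue: x = 1 and the lower running product (C = -3, x = 1) is a rising factorial.
Adjacent-term ratio: r(k) = 1 * (k-\frac{3}{2}) (k-\frac{1}{2}) / [(k+5) (k+1)] - poly over poly, x = 1 from leading terms; C = -3 at k = 0.
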